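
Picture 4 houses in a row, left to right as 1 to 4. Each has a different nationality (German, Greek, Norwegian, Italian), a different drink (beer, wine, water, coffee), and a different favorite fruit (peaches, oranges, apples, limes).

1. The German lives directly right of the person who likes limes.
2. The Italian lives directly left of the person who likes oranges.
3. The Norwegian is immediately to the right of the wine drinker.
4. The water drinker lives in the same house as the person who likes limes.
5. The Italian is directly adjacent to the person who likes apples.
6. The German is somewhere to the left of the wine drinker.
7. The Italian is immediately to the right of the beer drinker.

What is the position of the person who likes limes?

Clue 6: the German is in house 2.
By clue 6, the wine drinker is in house 3.
So house 1 gets Greek for nationality.
That leaves Italian as the nationality for house 3.
House 4 nationality: only Norwegian fits.
House 4 drink: only coffee fits.
Clue 1: the person who likes limes is in house 1.
Clue 2: the person who likes oranges is in house 4.
The water drinker is in house 1 (clue 4).
By clue 7, the beer drinker is in house 2.
House 2's favorite fruit must be apples (nothing else left).
House 3's favorite fruit must be peaches (nothing else left).
So: house 1 = Greek/water/limes, house 2 = German/beer/apples, house 3 = Italian/wine/peaches, house 4 = Norwegian/coffee/oranges.

1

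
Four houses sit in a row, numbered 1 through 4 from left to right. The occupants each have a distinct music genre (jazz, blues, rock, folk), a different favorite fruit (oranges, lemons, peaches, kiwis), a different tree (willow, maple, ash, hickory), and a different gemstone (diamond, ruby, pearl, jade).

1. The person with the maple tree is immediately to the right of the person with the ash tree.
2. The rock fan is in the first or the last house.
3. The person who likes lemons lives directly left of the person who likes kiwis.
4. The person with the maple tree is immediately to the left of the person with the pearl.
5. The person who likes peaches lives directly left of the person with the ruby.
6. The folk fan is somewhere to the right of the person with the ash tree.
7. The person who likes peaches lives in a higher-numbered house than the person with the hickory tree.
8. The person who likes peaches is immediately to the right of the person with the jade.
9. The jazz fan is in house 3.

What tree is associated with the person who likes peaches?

The jazz fan is in house 3 (clue 9).
So house 4 gets willow for tree.
So house 3 gets maple for tree.
From clue 1, the person with the ash tree must be in house 2.
From clue 4, the person with the pearl must be in house 4.
Clue 6: the folk fan is in house 4.
The only music genre still possible for house 2 is blues.
House 1's tree must be hickory (nothing else left).
The person who likes peaches is in house 2 (clue 5).
Clue 8 places the person with the jade in house 1.
House 1 music genre: only rock fits.
So house 2 gets diamond for gemstone.
House 3 gemstone: only ruby fits.
By clue 3, the person who likes lemons is in house 3.
Clue 3: the person who likes kiwis is in house 4.
House 1's favorite fruit must be oranges (nothing else left).
So: house 1 = rock/oranges/hickory/jade, house 2 = blues/peaches/ash/diamond, house 3 = jazz/lemons/maple/ruby, house 4 = folk/kiwis/willow/pearl.

ash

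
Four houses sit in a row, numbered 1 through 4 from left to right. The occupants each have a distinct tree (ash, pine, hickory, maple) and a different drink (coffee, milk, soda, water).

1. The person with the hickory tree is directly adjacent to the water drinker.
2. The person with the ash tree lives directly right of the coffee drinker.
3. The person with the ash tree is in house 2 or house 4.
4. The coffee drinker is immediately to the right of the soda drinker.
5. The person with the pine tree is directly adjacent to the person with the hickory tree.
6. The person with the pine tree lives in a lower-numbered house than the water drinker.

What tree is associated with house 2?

From clue 2, the person with the ash tree must be in house 4.
Clue 2: the coffee drinker is in house 3.
From clue 4, the soda drinker must be in house 2.
The only drink still possible for house 1 is milk.
House 4 drink: only water fits.
The person with the hickory tree is in house 3 (clue 1).
The person with the pine tree is in house 2 (clue 5).
So house 1 gets maple for tree.
So: house 1 = maple/milk, house 2 = pine/soda, house 3 = hickory/coffee, house 4 = ash/water.

pine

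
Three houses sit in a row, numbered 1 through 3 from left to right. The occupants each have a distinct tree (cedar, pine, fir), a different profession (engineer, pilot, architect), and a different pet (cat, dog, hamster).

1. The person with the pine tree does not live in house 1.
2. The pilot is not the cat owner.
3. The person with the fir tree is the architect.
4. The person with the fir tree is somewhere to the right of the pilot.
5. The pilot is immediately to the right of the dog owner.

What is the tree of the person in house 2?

From clue 5, the pilot must be in house 2.
Clue 5: the dog owner is in house 1.
The only tree still possible for house 1 is cedar.
From clue 2, the cat owner must be in house 3.
Clue 3: the person with the fir tree is in house 3.
Clue 3: the architect is in house 3.
That leaves pine as the tree for house 2.
House 1 profession: only engineer fits.
House 2 pet: only hamster fits.
So: house 1 = cedar/engineer/dog, house 2 = pine/pilot/hamster, house 3 = fir/architect/cat.

pine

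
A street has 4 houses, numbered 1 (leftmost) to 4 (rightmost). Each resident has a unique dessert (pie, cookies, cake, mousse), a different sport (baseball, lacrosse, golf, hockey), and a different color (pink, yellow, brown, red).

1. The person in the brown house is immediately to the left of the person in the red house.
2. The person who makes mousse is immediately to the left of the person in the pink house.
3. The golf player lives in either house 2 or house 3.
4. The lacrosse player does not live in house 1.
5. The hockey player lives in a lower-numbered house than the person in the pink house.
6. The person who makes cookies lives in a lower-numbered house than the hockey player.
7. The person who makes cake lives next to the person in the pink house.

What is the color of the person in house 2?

red

House 1's sport must be baseball (nothing else left).
House 4 sport: only lacrosse fits.
The person who makes cookies is narrowed to house 1 or 2; consider each.
Placing it in house 2 leads to a contradiction, so it's in house 1.
The person who makes mousse is narrowed to house 2 or 3; consider each.
Placing it in house 3 leads to a contradiction, so it's in house 2.
By clue 2, the person in the pink house is in house 3.
From clue 5, the hockey player must be in house 2.
So house 3 gets pie for dessert.
House 4's dessert must be cake (nothing else left).
That leaves golf as the sport for house 3.
From clue 1, the person in the brown house must be in house 1.
Clue 1 places the person in the red house in house 2.
House 4 color: only yellow fits.
So: house 1 = cookies/baseball/brown, house 2 = mousse/hockey/red, house 3 = pie/golf/pink, house 4 = cake/lacrosse/yellow.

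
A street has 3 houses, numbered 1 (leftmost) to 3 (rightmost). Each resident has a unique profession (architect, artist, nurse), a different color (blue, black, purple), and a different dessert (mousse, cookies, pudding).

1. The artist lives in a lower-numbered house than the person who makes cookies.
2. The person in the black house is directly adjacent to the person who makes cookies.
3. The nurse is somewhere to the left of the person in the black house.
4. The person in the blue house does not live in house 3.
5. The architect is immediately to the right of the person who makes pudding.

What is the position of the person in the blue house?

That leaves architect as the profession for house 3.
Clue 5 places the person who makes pudding in house 2.
House 1 dessert: only mousse fits.
The only dessert still possible for house 3 is cookies.
By clue 2, the person in the black house is in house 2.
Clue 3 places the nurse in house 1.
So house 2 gets artist for profession.
So house 3 gets purple for color.
House 1's color must be blue (nothing else left).
So: house 1 = nurse/blue/mousse, house 2 = artist/black/pudding, house 3 = architect/purple/cookies.

1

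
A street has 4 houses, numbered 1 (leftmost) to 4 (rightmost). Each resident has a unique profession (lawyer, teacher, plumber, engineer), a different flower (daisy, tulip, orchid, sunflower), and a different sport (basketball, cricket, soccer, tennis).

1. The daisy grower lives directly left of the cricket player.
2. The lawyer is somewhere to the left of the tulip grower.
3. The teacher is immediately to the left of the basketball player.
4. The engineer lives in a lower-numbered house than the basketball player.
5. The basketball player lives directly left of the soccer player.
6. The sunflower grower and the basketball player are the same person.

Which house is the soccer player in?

House 4's profession must be plumber (nothing else left).
So house 1 gets tennis for sport.
House 3 profession: only lawyer fits.
From clue 2, the tulip grower must be in house 4.
The engineer is narrowed to house 1 or 2; consider each.
Placing it in house 2 leads to a contradiction, so it's in house 1.
House 2's profession must be teacher (nothing else left).
By clue 3, the basketball player is in house 3.
By clue 5, the soccer player is in house 4.
By clue 6, the sunflower grower is in house 3.
The only sport still possible for house 2 is cricket.
Clue 1 places the daisy grower in house 1.
House 2's flower must be orchid (nothing else left).
So: house 1 = engineer/daisy/tennis, house 2 = teacher/orchid/cricket, house 3 = lawyer/sunflower/basketball, house 4 = plumber/tulip/soccer.

4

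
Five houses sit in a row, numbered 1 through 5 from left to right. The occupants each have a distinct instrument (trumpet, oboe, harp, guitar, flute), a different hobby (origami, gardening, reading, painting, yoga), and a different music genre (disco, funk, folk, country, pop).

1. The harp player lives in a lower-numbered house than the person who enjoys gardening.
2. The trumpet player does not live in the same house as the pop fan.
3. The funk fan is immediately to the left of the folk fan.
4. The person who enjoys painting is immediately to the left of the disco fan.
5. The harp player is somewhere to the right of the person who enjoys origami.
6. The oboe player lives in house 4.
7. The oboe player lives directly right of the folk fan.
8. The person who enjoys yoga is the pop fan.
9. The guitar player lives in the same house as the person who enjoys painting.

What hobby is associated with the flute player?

yoga

By clue 6, the oboe player is in house 4.
By clue 7, the folk fan is in house 3.
By clue 3, the funk fan is in house 2.
From clue 4, the person who enjoys painting must be in house 3.
By clue 4, the disco fan is in house 4.
From clue 9, the guitar player must be in house 3.
Clue 5: the person who enjoys origami is in house 1.
The only instrument still possible for house 2 is harp.
The only hobby still possible for house 2 is reading.
That leaves gardening as the hobby for house 4.
That leaves yoga as the hobby for house 5.
Clue 8: the pop fan is in house 5.
The only music genre still possible for house 1 is country.
Clue 2: the trumpet player is in house 1.
House 5 instrument: only flute fits.
So: house 1 = trumpet/origami/country, house 2 = harp/reading/funk, house 3 = guitar/painting/folk, house 4 = oboe/gardening/disco, house 5 = flute/yoga/pop.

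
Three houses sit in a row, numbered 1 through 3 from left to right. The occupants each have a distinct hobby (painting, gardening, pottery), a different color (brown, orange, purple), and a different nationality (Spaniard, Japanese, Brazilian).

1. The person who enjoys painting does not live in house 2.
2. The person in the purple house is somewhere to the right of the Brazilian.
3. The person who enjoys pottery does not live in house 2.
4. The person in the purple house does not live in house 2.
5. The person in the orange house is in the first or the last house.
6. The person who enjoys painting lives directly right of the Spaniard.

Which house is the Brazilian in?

1

Clue 4 places the person in the purple house in house 3.
Clue 6 places the person who enjoys painting in house 3.
Clue 6: the Spaniard is in house 2.
House 1 hobby: only pottery fits.
So house 2 gets gardening for hobby.
The only color still possible for house 2 is brown.
So house 1 gets Brazilian for nationality.
So house 3 gets Japanese for nationality.
House 1's color must be orange (nothing else left).
So: house 1 = pottery/orange/Brazilian, house 2 = gardening/brown/Spaniard, house 3 = painting/purple/Japanese.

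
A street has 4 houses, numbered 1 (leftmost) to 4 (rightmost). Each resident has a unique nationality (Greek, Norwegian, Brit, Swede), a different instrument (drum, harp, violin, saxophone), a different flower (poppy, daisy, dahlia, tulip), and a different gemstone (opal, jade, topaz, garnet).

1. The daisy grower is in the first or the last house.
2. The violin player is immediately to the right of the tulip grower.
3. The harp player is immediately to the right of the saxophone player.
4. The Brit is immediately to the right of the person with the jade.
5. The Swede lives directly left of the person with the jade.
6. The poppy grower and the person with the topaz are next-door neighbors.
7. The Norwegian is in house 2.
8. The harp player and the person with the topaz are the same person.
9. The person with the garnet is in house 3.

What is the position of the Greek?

From clue 7, the Norwegian must be in house 2.
Clue 9 places the person with the garnet in house 3.
House 1's nationality must be Swede (nothing else left).
House 1's gemstone must be opal (nothing else left).
House 4 gemstone: only topaz fits.
The Brit is in house 3 (clue 4).
From clue 6, the poppy grower must be in house 3.
From clue 8, the harp player must be in house 4.
So house 4 gets Greek for nationality.
That leaves jade as the gemstone for house 2.
By clue 3, the saxophone player is in house 3.
That leaves drum as the instrument for house 1.
So house 2 gets violin for instrument.
Clue 2: the tulip grower is in house 1.
House 2's flower must be dahlia (nothing else left).
So house 4 gets daisy for flower.
So: house 1 = Swede/drum/tulip/opal, house 2 = Norwegian/violin/dahlia/jade, house 3 = Brit/saxophone/poppy/garnet, house 4 = Greek/harp/daisy/topaz.

4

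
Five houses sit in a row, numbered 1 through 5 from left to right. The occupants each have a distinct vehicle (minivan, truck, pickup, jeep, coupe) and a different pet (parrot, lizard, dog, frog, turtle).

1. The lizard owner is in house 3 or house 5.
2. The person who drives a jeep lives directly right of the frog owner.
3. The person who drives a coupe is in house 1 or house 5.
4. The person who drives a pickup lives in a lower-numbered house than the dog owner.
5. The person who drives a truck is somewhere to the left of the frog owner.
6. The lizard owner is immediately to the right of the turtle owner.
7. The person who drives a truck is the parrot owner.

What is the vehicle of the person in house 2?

So house 1 gets parrot for pet.
The person who drives a truck is in house 1 (clue 7).
House 5 vehicle: only coupe fits.
The person who drives a jeep is narrowed to house 3 or 4; consider each.
Placing it in house 4 leads to a contradiction, so it's in house 3.
By clue 2, the frog owner is in house 2.
House 4 pet: only turtle fits.
From clue 6, the lizard owner must be in house 5.
House 3 pet: only dog fits.
From clue 4, the person who drives a pickup must be in house 2.
So house 4 gets minivan for vehicle.
So: house 1 = truck/parrot, house 2 = pickup/frog, house 3 = jeep/dog, house 4 = minivan/turtle, house 5 = coupe/lizard.

pickup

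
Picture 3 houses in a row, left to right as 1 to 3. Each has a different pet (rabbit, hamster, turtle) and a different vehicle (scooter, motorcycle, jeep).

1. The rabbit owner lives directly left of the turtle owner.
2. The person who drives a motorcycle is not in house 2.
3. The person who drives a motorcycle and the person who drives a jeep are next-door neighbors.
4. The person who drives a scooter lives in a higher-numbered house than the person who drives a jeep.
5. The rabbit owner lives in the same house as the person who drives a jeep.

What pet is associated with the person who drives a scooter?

turtle

Clue 3: the person who drives a jeep is in house 2.
By clue 4, the person who drives a scooter is in house 3.
Clue 5 places the rabbit owner in house 2.
House 1's pet must be hamster (nothing else left).
House 3's pet must be turtle (nothing else left).
House 1's vehicle must be motorcycle (nothing else left).
So: house 1 = hamster/motorcycle, house 2 = rabbit/jeep, house 3 = turtle/scooter.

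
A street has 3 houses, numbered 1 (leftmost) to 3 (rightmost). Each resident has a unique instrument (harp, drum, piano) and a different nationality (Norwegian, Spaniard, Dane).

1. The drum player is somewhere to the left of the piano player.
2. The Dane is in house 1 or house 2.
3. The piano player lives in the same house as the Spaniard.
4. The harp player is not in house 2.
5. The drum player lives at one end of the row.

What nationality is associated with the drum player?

Dane

Clue 5: the drum player is in house 1.
House 2 instrument: only piano fits.
The only instrument still possible for house 3 is harp.
By clue 3, the Spaniard is in house 2.
House 1 nationality: only Dane fits.
The only nationality still possible for house 3 is Norwegian.
So: house 1 = drum/Dane, house 2 = piano/Spaniard, house 3 = harp/Norwegian.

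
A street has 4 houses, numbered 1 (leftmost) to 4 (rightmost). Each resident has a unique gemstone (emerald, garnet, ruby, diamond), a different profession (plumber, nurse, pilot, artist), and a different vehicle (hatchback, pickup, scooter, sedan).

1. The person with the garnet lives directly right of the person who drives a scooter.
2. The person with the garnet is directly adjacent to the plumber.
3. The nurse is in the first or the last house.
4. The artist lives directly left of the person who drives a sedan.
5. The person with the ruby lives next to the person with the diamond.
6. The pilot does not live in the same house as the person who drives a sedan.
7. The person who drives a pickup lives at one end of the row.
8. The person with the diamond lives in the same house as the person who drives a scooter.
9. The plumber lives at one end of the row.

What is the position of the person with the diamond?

House 4 gemstone: only emerald fits.
The person with the diamond is narrowed to house 1 or 2; consider each.
Placing it in house 1 leads to a contradiction, so it's in house 2.
From clue 8, the person who drives a scooter must be in house 2.
That leaves ruby as the gemstone for house 1.
That leaves garnet as the gemstone for house 3.
From clue 2, the plumber must be in house 4.
That leaves nurse as the profession for house 1.
The artist is narrowed to house 2 or 3; consider each.
Placing it in house 2 leads to a contradiction, so it's in house 3.
Clue 4 places the person who drives a sedan in house 4.
That leaves pilot as the profession for house 2.
That leaves hatchback as the vehicle for house 3.
The only vehicle still possible for house 1 is pickup.
So: house 1 = ruby/nurse/pickup, house 2 = diamond/pilot/scooter, house 3 = garnet/artist/hatchback, house 4 = emerald/plumber/sedan.

2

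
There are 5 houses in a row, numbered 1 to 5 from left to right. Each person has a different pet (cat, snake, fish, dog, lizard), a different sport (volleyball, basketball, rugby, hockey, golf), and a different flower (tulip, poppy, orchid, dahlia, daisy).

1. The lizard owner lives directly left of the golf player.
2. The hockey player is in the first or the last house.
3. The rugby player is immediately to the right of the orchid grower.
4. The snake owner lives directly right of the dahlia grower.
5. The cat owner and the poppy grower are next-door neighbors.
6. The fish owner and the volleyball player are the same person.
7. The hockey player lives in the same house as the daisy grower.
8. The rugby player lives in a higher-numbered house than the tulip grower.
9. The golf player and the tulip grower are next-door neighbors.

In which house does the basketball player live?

The hockey player is narrowed to house 1 or 5; consider each.
Placing it in house 1 leads to a contradiction, so it's in house 5.
Clue 7: the daisy grower is in house 5.
The lizard owner is narrowed to house 1 or 2 or 3; consider each.
Placing it in house 2 and house 3 leads to a contradiction, so it's in house 1.
The golf player is in house 2 (clue 1).
That leaves basketball as the sport for house 1.
The fish owner is narrowed to house 3 or 4; consider each.
Placing it in house 3 leads to a contradiction, so it's in house 4.
From clue 6, the volleyball player must be in house 4.
That leaves rugby as the sport for house 3.
Clue 3: the orchid grower is in house 2.
By clue 8, the tulip grower is in house 1.
House 3's flower must be poppy (nothing else left).
So house 4 gets dahlia for flower.
From clue 4, the snake owner must be in house 5.
Clue 5 places the cat owner in house 2.
The only pet still possible for house 3 is dog.
So: house 1 = lizard/basketball/tulip, house 2 = cat/golf/orchid, house 3 = dog/rugby/poppy, house 4 = fish/volleyball/dahlia, house 5 = snake/hockey/daisy.

1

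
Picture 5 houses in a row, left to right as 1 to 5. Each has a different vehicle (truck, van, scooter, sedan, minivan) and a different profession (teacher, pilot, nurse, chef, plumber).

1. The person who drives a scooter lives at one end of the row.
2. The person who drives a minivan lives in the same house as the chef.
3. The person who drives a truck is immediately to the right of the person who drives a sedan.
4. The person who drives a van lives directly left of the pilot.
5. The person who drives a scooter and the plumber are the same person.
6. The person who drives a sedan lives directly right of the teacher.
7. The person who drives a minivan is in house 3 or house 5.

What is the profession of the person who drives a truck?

The person who drives a minivan is narrowed to house 3 or 5; consider each.
Placing it in house 3 leads to a contradiction, so it's in house 5.
By clue 2, the chef is in house 5.
House 1's profession must be plumber (nothing else left).
From clue 6, the person who drives a sedan must be in house 3.
Clue 6 places the teacher in house 2.
So house 1 gets scooter for vehicle.
So house 2 gets van for vehicle.
So house 4 gets truck for vehicle.
Clue 4 places the pilot in house 3.
So house 4 gets nurse for profession.
So: house 1 = scooter/plumber, house 2 = van/teacher, house 3 = sedan/pilot, house 4 = truck/nurse, house 5 = minivan/chef.

nurse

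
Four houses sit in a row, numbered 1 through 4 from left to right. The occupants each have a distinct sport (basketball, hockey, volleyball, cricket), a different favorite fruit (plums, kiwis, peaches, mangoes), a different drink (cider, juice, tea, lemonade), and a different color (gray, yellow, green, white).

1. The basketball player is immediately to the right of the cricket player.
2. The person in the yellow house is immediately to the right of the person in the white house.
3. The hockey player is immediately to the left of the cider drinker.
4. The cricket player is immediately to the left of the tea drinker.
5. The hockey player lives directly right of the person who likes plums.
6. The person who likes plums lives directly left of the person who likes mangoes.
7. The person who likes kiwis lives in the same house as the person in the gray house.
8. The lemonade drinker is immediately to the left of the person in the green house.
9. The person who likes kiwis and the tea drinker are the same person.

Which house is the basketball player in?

House 1 color: only white fits.
From clue 2, the person in the yellow house must be in house 2.
House 1's drink must be juice (nothing else left).
The only drink still possible for house 2 is lemonade.
Clue 8 places the person in the green house in house 3.
House 1's sport must be volleyball (nothing else left).
That leaves basketball as the sport for house 4.
So house 4 gets gray for color.
By clue 1, the cricket player is in house 3.
Clue 4: the tea drinker is in house 4.
From clue 7, the person who likes kiwis must be in house 4.
That leaves hockey as the sport for house 2.
House 3 drink: only cider fits.
From clue 5, the person who likes plums must be in house 1.
Clue 6: the person who likes mangoes is in house 2.
That leaves peaches as the favorite fruit for house 3.
So: house 1 = volleyball/plums/juice/white, house 2 = hockey/mangoes/lemonade/yellow, house 3 = cricket/peaches/cider/green, house 4 = basketball/kiwis/tea/gray.

4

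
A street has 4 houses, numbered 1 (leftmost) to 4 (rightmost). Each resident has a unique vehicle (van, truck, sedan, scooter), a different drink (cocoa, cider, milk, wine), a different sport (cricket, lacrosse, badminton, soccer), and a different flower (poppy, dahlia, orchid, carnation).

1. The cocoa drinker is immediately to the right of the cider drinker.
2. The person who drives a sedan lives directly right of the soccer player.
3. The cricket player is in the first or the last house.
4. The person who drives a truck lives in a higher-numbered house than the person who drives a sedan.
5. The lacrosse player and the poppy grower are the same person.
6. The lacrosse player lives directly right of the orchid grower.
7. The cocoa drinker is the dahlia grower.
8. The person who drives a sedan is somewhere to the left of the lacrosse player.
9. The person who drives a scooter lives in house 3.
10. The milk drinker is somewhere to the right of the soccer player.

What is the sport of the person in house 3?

lacrosse

Clue 9 places the person who drives a scooter in house 3.
House 1 vehicle: only van fits.
So house 2 gets sedan for vehicle.
House 4's vehicle must be truck (nothing else left).
From clue 2, the soccer player must be in house 1.
The only sport still possible for house 2 is badminton.
So house 3 gets lacrosse for sport.
So house 4 gets cricket for sport.
House 1's flower must be carnation (nothing else left).
From clue 5, the poppy grower must be in house 3.
By clue 6, the orchid grower is in house 2.
That leaves dahlia as the flower for house 4.
The cocoa drinker is in house 4 (clue 7).
From clue 1, the cider drinker must be in house 3.
The only drink still possible for house 1 is wine.
House 2 drink: only milk fits.
So: house 1 = van/wine/soccer/carnation, house 2 = sedan/milk/badminton/orchid, house 3 = scooter/cider/lacrosse/poppy, house 4 = truck/cocoa/cricket/dahlia.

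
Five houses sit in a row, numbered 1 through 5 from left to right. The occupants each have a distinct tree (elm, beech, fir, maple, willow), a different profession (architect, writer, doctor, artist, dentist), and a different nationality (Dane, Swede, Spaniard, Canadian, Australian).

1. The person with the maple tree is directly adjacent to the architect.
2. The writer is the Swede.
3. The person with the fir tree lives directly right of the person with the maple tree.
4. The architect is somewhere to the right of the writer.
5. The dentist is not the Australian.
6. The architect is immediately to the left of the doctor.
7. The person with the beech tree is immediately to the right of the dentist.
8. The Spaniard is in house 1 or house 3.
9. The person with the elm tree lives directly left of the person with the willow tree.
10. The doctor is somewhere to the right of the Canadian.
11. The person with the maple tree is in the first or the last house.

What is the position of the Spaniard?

3

By clue 11, the person with the maple tree is in house 1.
Clue 1: the architect is in house 2.
The person with the fir tree is in house 2 (clue 3).
Clue 4 places the writer in house 1.
Clue 6 places the doctor in house 3.
House 4's profession must be dentist (nothing else left).
The only profession still possible for house 5 is artist.
The Swede is in house 1 (clue 2).
By clue 7, the person with the beech tree is in house 5.
House 3's tree must be elm (nothing else left).
That leaves willow as the tree for house 4.
So house 2 gets Canadian for nationality.
The only nationality still possible for house 3 is Spaniard.
So house 4 gets Dane for nationality.
That leaves Australian as the nationality for house 5.
So: house 1 = maple/writer/Swede, house 2 = fir/architect/Canadian, house 3 = elm/doctor/Spaniard, house 4 = willow/dentist/Dane, house 5 = beech/artist/Australian.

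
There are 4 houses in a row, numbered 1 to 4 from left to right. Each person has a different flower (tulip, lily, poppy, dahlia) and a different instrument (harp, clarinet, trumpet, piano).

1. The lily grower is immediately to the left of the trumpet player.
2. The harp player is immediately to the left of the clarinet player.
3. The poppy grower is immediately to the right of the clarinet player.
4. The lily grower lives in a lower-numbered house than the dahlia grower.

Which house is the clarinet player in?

2

The poppy grower is narrowed to house 3 or 4; consider each.
Placing it in house 4 leads to a contradiction, so it's in house 3.
From clue 3, the clarinet player must be in house 2.
From clue 1, the lily grower must be in house 2.
From clue 1, the trumpet player must be in house 3.
From clue 4, the dahlia grower must be in house 4.
The only flower still possible for house 1 is tulip.
House 1's instrument must be harp (nothing else left).
House 4 instrument: only piano fits.
So: house 1 = tulip/harp, house 2 = lily/clarinet, house 3 = poppy/trumpet, house 4 = dahlia/piano.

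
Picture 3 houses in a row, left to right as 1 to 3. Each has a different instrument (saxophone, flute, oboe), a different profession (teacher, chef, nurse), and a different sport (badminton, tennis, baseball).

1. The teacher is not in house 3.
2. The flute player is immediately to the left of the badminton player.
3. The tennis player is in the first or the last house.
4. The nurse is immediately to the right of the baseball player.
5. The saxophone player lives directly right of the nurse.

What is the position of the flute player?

1

Clue 5 places the saxophone player in house 3.
Clue 5: the nurse is in house 2.
House 3's profession must be chef (nothing else left).
The baseball player is in house 1 (clue 4).
That leaves teacher as the profession for house 1.
House 2 sport: only badminton fits.
House 3 sport: only tennis fits.
The flute player is in house 1 (clue 2).
The only instrument still possible for house 2 is oboe.
So: house 1 = flute/teacher/baseball, house 2 = oboe/nurse/badminton, house 3 = saxophone/chef/tennis.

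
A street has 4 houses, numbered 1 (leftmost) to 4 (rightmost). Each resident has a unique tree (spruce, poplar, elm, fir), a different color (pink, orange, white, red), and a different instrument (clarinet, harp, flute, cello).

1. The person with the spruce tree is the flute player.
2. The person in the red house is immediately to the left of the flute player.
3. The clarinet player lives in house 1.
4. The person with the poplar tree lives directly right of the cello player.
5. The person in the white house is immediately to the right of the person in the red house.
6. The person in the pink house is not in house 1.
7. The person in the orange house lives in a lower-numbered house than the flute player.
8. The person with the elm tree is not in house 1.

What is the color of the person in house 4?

white

Clue 3: the clarinet player is in house 1.
House 1's tree must be fir (nothing else left).
The person with the poplar tree is narrowed to house 3 or 4; consider each.
Placing it in house 4 leads to a contradiction, so it's in house 3.
By clue 4, the cello player is in house 2.
By clue 1, the person with the spruce tree is in house 4.
By clue 1, the flute player is in house 4.
By clue 2, the person in the red house is in house 3.
By clue 5, the person in the white house is in house 4.
House 2 tree: only elm fits.
House 1 color: only orange fits.
House 2's color must be pink (nothing else left).
That leaves harp as the instrument for house 3.
So: house 1 = fir/orange/clarinet, house 2 = elm/pink/cello, house 3 = poplar/red/harp, house 4 = spruce/white/flute.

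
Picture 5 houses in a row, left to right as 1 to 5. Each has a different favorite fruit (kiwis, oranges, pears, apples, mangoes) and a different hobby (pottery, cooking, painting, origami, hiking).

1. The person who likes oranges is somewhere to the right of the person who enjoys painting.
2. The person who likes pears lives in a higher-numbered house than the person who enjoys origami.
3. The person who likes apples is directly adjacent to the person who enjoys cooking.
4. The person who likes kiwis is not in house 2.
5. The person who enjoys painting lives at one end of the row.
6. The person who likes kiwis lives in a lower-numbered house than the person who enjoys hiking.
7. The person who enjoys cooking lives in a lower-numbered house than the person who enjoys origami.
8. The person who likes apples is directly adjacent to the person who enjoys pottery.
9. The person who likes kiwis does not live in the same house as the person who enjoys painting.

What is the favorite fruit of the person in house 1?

Clue 5 places the person who enjoys painting in house 1.
The person who likes kiwis is narrowed to house 3 or 4; consider each.
Placing it in house 3 leads to a contradiction, so it's in house 4.
The person who enjoys hiking is in house 5 (clue 6).
That leaves pears as the favorite fruit for house 5.
The person who likes oranges is narrowed to house 2 or 3; consider each.
Placing it in house 3 leads to a contradiction, so it's in house 2.
By clue 3, the person who enjoys cooking is in house 2.
That leaves origami as the hobby for house 3.
House 4 hobby: only pottery fits.
Clue 8 places the person who likes apples in house 3.
That leaves mangoes as the favorite fruit for house 1.
So: house 1 = mangoes/painting, house 2 = oranges/cooking, house 3 = apples/origami, house 4 = kiwis/pottery, house 5 = pears/hiking.

mangoes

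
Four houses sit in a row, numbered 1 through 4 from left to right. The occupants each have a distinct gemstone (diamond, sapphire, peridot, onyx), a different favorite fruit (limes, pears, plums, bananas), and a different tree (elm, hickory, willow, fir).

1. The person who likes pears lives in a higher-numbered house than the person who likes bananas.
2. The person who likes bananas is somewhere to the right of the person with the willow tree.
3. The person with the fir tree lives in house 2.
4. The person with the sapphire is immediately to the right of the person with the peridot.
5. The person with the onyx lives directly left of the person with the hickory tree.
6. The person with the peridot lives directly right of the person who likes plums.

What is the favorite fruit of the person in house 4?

Clue 3 places the person with the fir tree in house 2.
That leaves diamond as the gemstone for house 1.
The only gemstone still possible for house 4 is sapphire.
That leaves willow as the tree for house 1.
Clue 4 places the person with the peridot in house 3.
From clue 6, the person who likes plums must be in house 2.
House 2 gemstone: only onyx fits.
House 1's favorite fruit must be limes (nothing else left).
So house 3 gets bananas for favorite fruit.
So house 4 gets pears for favorite fruit.
The person with the hickory tree is in house 3 (clue 5).
That leaves elm as the tree for house 4.
So: house 1 = diamond/limes/willow, house 2 = onyx/plums/fir, house 3 = peridot/bananas/hickory, house 4 = sapphire/pears/elm.

pears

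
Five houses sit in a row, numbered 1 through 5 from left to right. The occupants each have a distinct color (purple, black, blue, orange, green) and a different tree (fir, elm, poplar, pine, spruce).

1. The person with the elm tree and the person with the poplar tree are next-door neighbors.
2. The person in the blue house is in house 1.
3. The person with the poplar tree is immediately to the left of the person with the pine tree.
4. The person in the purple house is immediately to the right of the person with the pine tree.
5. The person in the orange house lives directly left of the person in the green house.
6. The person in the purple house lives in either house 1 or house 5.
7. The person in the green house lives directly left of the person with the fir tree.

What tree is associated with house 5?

fir

By clue 2, the person in the blue house is in house 1.
By clue 6, the person in the purple house is in house 5.
By clue 4, the person with the pine tree is in house 4.
By clue 3, the person with the poplar tree is in house 3.
From clue 7, the person in the green house must be in house 4.
House 5's tree must be fir (nothing else left).
By clue 1, the person with the elm tree is in house 2.
Clue 5: the person in the orange house is in house 3.
House 2 color: only black fits.
House 1 tree: only spruce fits.
So: house 1 = blue/spruce, house 2 = black/elm, house 3 = orange/poplar, house 4 = green/pine, house 5 = purple/fir.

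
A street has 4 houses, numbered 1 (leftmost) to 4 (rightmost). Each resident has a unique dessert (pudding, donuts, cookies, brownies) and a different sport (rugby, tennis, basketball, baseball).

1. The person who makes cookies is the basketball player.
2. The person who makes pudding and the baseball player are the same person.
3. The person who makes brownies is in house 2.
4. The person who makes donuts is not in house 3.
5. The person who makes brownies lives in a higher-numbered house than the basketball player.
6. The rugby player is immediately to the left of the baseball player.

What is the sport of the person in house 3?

From clue 3, the person who makes brownies must be in house 2.
By clue 5, the basketball player is in house 1.
Clue 1 places the person who makes cookies in house 1.
So house 3 gets pudding for dessert.
That leaves donuts as the dessert for house 4.
The baseball player is in house 3 (clue 2).
The rugby player is in house 2 (clue 6).
So house 4 gets tennis for sport.
So: house 1 = cookies/basketball, house 2 = brownies/rugby, house 3 = pudding/baseball, house 4 = donuts/tennis.

baseball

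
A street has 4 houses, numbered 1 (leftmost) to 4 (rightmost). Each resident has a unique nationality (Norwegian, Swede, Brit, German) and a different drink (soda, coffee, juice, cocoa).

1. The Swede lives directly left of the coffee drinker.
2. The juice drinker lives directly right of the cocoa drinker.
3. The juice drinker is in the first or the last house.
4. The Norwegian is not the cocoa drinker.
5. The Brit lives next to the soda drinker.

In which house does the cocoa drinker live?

Clue 3 places the juice drinker in house 4.
The cocoa drinker is in house 3 (clue 2).
House 1 drink: only soda fits.
That leaves coffee as the drink for house 2.
From clue 1, the Swede must be in house 1.
The Brit is in house 2 (clue 5).
That leaves German as the nationality for house 3.
The only nationality still possible for house 4 is Norwegian.
So: house 1 = Swede/soda, house 2 = Brit/coffee, house 3 = German/cocoa, house 4 = Norwegian/juice.

3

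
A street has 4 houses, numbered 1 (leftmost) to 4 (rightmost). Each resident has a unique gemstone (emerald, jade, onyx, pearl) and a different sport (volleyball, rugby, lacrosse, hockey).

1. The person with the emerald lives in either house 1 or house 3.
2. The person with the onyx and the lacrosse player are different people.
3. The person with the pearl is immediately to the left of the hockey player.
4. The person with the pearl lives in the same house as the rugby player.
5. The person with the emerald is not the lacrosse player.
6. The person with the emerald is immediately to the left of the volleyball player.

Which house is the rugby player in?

The person with the emerald is narrowed to house 1 or 3; consider each.
Placing it in house 1 leads to a contradiction, so it's in house 3.
From clue 6, the volleyball player must be in house 4.
That leaves hockey as the sport for house 3.
Clue 3: the person with the pearl is in house 2.
Clue 4 places the rugby player in house 2.
House 1 sport: only lacrosse fits.
By clue 2, the person with the onyx is in house 4.
That leaves jade as the gemstone for house 1.
So: house 1 = jade/lacrosse, house 2 = pearl/rugby, house 3 = emerald/hockey, house 4 = onyx/volleyball.

2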